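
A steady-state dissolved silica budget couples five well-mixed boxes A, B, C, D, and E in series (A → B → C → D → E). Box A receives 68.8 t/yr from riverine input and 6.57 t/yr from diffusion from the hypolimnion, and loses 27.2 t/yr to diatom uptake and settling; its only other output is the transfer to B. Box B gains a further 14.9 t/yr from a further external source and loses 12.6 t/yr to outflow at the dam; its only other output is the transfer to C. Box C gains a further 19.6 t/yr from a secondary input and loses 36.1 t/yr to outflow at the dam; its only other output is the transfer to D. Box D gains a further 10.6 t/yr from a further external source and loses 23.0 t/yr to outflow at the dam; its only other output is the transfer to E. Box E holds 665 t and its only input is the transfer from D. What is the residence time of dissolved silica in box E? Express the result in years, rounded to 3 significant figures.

Box A: F(A→B) = (68.8 + 6.57) − 27.2 = 48.170 t/yr.
Box B: F(B→C) = (48.170 + 14.9) − 12.6 = 50.470 t/yr.
Box C: F(C→D) = (50.470 + 19.6) − 36.1 = 33.970 t/yr.
Box D: F(D→E) = (33.970 + 10.6) − 23.0 = 21.570 t/yr.
Box E throughput = its input = 21.570 t/yr; τ = 665 / 21.570 = 30.83 yr.

30.8 yr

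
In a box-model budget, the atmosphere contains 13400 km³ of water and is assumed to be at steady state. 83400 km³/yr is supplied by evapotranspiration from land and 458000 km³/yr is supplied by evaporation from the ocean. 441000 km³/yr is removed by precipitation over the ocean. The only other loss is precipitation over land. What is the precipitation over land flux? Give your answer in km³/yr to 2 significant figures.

At steady state ΣF_in = ΣF_out.
ΣF_in = 83400 + 458000 = 541400 km³/yr.
Precipitation over land flux = ΣF_in − (441000) = 541400 − 441000 = 100400 km³/yr.

100000 km³/yr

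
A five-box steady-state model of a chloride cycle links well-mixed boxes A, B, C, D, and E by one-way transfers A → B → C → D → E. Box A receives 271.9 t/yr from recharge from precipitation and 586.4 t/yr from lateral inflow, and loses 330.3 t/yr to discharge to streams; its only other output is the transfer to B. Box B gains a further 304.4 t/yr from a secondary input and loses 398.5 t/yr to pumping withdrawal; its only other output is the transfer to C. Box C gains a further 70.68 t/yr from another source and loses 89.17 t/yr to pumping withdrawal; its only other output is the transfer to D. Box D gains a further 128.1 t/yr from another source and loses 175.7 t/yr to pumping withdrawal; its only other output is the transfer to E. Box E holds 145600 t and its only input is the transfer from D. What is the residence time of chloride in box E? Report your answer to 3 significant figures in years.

Box A: F(A→B) = (271.9 + 586.4) − 330.3 = 528.00 t/yr.
Box B: F(B→C) = (528.00 + 304.4) − 398.5 = 433.90 t/yr.
Box C: F(C→D) = (433.90 + 70.68) − 89.17 = 415.41 t/yr.
Box D: F(D→E) = (415.41 + 128.1) − 175.7 = 367.81 t/yr.
Box E throughput = its input = 367.81 t/yr; τ = 145600 / 367.81 = 395.9 yr.

396 yr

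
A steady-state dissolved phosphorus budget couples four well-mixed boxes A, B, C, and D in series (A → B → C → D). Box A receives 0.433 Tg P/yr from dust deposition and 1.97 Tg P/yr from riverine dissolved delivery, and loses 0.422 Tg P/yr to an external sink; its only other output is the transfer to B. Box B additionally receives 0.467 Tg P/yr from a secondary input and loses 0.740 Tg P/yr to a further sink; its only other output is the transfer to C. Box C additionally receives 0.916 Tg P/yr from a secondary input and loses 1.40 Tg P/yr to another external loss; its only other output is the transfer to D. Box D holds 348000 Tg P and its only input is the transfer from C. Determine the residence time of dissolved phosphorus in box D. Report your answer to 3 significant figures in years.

Box A: F(A→B) = (0.433 + 1.97) − 0.422 = 1.9810 Tg P/yr.
Box B: F(B→C) = (1.9810 + 0.467) − 0.740 = 1.7080 Tg P/yr.
Box C: F(C→D) = (1.7080 + 0.916) − 1.40 = 1.2240 Tg P/yr.
Box D throughput = its input = 1.2240 Tg P/yr; τ = 348000 / 1.2240 = 284300 yr.

284000 yr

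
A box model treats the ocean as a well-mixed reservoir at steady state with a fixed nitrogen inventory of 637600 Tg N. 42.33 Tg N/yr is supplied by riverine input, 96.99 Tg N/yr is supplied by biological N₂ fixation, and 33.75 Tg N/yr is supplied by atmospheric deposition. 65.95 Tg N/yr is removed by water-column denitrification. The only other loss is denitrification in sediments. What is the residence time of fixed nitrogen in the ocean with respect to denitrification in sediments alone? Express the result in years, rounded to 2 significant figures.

6000 yr

At steady state ΣF_in = ΣF_out.
ΣF_in = 42.33 + 96.99 + 33.75 = 173.07 Tg N/yr.
Denitrification in sediments flux = ΣF_in − (65.95) = 173.07 − 65.95 = 107.1 Tg N/yr.
τ = M / F = 637600 / 107.1 = 5952 yr.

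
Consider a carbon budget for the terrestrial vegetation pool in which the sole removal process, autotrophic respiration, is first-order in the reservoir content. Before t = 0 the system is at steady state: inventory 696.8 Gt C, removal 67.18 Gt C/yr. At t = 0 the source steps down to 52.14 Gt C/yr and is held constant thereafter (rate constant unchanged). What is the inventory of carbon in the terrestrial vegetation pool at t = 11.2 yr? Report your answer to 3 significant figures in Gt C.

Residence time τ = M₀/F₀ = 10.37 yr. The eventual steady state is M_∞ = M₀·(F₁/F₀) = 696.8 × 52.14/67.18 = 540.80 Gt C.
The anomaly ΔM(t) = M(t) − M_∞ decays as ΔM₀·e^(−t/τ) with ΔM₀ = 696.8 − 540.80 = 156.0 Gt C.
At t = 11.2 yr, e^(−t/τ) = e^(−1.080) = 0.3397, so ΔM = 52.99 Gt C and M = 540.80 + 52.99 = 593.79 Gt C.

594 Gt C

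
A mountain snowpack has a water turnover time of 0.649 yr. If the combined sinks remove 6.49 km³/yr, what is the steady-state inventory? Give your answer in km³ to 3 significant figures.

τ = M/F ⇒ M = τ × F = 0.649 × 6.49 = 4.212 km³.

4.21 km³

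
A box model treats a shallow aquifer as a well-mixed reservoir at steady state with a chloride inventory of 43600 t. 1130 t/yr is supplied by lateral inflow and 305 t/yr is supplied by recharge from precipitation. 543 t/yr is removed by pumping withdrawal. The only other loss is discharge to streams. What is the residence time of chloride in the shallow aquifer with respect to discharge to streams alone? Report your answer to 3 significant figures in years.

At steady state ΣF_in = ΣF_out.
ΣF_in = 1130 + 305 = 1435.0 t/yr.
Discharge to streams flux = ΣF_in − (543) = 1435.0 − 543.0 = 892.0 t/yr.
τ = M / F = 43600 / 892.0 = 48.88 yr.

48.9 yr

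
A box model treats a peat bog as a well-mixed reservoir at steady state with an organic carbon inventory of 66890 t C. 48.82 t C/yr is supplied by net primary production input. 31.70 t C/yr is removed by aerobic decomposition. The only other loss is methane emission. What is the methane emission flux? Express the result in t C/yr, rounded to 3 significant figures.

17.1 t C/yr

At steady state ΣF_in = ΣF_out.
ΣF_in = 48.820 t C/yr.
Methane emission flux = ΣF_in − (31.70) = 48.820 − 31.70 = 17.12 t C/yr.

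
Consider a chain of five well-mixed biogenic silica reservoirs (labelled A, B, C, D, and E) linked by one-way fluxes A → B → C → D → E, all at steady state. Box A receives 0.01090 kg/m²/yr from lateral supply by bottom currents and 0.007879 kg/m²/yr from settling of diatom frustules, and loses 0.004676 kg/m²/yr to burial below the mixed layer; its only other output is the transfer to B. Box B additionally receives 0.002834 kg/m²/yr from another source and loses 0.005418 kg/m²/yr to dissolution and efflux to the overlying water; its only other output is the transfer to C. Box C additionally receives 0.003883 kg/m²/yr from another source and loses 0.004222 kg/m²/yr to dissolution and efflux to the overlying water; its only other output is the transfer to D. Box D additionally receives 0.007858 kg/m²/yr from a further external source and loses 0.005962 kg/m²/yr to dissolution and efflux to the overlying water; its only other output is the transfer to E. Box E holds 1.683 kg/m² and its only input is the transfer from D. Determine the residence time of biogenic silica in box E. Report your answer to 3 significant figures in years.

129 yr

Box A: F(A→B) = (0.01090 + 0.007879) − 0.004676 = 0.014103 kg/m²/yr.
Box B: F(B→C) = (0.014103 + 0.002834) − 0.005418 = 0.011519 kg/m²/yr.
Box C: F(C→D) = (0.011519 + 0.003883) − 0.004222 = 0.011180 kg/m²/yr.
Box D: F(D→E) = (0.011180 + 0.007858) − 0.005962 = 0.013076 kg/m²/yr.
Box E throughput = its input = 0.013076 kg/m²/yr; τ = 1.683 / 0.013076 = 128.7 yr.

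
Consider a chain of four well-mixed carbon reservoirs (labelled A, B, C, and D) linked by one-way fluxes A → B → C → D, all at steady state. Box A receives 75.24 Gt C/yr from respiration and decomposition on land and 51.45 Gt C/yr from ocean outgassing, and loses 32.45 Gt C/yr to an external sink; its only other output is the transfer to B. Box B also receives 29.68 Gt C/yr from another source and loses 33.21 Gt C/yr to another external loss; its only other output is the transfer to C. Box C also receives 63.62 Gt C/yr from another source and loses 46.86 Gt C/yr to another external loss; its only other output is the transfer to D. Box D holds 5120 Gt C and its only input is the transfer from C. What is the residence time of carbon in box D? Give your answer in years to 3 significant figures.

47.6 yr

Box A: F(A→B) = (75.24 + 51.45) − 32.45 = 94.240 Gt C/yr.
Box B: F(B→C) = (94.240 + 29.68) − 33.21 = 90.710 Gt C/yr.
Box C: F(C→D) = (90.710 + 63.62) − 46.86 = 107.47 Gt C/yr.
Box D throughput = its input = 107.47 Gt C/yr; τ = 5120 / 107.47 = 47.64 yr.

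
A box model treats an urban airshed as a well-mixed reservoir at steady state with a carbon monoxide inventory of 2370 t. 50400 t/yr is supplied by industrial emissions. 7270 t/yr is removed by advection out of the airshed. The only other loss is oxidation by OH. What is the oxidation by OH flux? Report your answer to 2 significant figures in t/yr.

43000 t/yr

At steady state ΣF_in = ΣF_out.
ΣF_in = 50400 t/yr.
Oxidation by OH flux = ΣF_in − (7270) = 50400 − 7270 = 43130 t/yr.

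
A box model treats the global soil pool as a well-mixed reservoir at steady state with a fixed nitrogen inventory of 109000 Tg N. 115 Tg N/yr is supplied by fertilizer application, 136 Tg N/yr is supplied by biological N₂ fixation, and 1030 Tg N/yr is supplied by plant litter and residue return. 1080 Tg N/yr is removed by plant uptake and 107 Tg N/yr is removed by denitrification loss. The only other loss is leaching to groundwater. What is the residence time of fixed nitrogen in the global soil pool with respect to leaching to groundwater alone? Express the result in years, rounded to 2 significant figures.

1200 yr

At steady state ΣF_in = ΣF_out.
ΣF_in = 115 + 136 + 1030 = 1281.0 Tg N/yr.
Leaching to groundwater flux = ΣF_in − (1080 + 107) = 1281.0 − 1187 = 94.00 Tg N/yr.
τ = M / F = 109000 / 94.00 = 1160 yr.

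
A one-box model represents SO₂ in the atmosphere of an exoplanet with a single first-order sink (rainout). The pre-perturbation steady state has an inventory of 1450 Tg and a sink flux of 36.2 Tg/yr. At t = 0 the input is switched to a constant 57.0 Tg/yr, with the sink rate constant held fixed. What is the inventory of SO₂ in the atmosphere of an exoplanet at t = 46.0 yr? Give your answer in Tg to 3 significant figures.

τ = M₀/F₀ = 1450/36.2 = 40.06 yr; rate constant k = 1/τ.
New steady state M_∞ = F₁/k = F₁·τ = 57.0 × 40.06 = 2283.1 Tg.
M(t) = M_∞ + (M₀ − M_∞)·e^(−t/τ); t/τ = 46.0/40.06 = 1.148, so e^(−t/τ) = 0.3171.
M(t) = 2283.1 − 833.1 × 0.3171 = 2018.9 Tg.

2020 Tg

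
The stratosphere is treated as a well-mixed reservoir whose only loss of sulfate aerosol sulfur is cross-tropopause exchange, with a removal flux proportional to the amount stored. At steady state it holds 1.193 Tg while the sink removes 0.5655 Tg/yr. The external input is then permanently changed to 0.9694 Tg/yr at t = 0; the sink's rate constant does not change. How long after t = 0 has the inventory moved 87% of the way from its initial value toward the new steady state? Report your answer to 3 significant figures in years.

τ = M₀/F₀ = 1.193/0.5655 = 2.110 yr.
The remaining gap fraction is e^(−t/τ); 87% covered ⇒ e^(−t/τ) = 0.130.
t = −τ ln(0.130) = 2.110 × 2.040 = 4.304 yr.

4.30 yr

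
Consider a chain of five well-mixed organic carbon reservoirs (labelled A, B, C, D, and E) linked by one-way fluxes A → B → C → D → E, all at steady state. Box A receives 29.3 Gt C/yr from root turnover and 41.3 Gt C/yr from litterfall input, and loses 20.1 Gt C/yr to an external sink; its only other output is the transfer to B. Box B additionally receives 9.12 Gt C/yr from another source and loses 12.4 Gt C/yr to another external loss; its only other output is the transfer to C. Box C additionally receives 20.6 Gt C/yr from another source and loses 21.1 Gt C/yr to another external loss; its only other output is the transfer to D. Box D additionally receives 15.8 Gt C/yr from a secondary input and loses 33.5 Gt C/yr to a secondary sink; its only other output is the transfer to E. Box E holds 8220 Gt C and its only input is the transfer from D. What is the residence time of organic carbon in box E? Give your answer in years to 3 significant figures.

283 yr

Box A: F(A→B) = (29.3 + 41.3) − 20.1 = 50.500 Gt C/yr.
Box B: F(B→C) = (50.500 + 9.12) − 12.4 = 47.220 Gt C/yr.
Box C: F(C→D) = (47.220 + 20.6) − 21.1 = 46.720 Gt C/yr.
Box D: F(D→E) = (46.720 + 15.8) − 33.5 = 29.020 Gt C/yr.
Box E throughput = its input = 29.020 Gt C/yr; τ = 8220 / 29.020 = 283.3 yr.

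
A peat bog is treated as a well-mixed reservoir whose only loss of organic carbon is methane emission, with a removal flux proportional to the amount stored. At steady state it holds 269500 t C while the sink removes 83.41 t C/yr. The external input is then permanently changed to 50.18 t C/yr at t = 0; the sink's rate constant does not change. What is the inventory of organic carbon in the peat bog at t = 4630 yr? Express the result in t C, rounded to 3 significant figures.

Residence time τ = M₀/F₀ = 3231 yr. The eventual steady state is M_∞ = M₀·(F₁/F₀) = 269500 × 50.18/83.41 = 162130 t C.
The anomaly ΔM(t) = M(t) − M_∞ decays as ΔM₀·e^(−t/τ) with ΔM₀ = 269500 − 162130 = 107400 t C.
At t = 4630 yr, e^(−t/τ) = e^(−1.433) = 0.2386, so ΔM = 25620 t C and M = 162130 + 25620 = 187750 t C.

188000 t C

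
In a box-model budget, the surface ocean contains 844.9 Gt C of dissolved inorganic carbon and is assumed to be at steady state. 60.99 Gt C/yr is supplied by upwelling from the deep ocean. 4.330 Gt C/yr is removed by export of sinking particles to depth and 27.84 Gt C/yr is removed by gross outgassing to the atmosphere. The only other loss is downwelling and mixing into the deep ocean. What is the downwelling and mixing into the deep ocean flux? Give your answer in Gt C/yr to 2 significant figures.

At steady state ΣF_in = ΣF_out.
ΣF_in = 60.990 Gt C/yr.
Downwelling and mixing into the deep ocean flux = ΣF_in − (4.330 + 27.84) = 60.990 − 32.17 = 28.82 Gt C/yr.

29 Gt C/yr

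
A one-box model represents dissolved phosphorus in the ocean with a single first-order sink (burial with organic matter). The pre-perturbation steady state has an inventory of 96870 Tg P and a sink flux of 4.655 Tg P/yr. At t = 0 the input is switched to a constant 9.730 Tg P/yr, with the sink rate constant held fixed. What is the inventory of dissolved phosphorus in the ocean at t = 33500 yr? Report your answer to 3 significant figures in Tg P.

The sink rate constant is k = F₀/M₀ = 4.655/96870 = 4.805×10^-5 yr⁻¹.
Solving dM/dt = F₁ − kM with M(0) = M₀ gives M(t) = F₁/k + (M₀ − F₁/k)·e^(−kt).
F₁/k = 9.730/4.805×10^-5 = 202480 Tg P; kt = 4.805×10^-5 × 33500 = 1.610, e^(−kt) = 0.1999.
M(33500) = 202480 + (96870 − 202480) × 0.1999 = 202480 − 21110 = 181370 Tg P.

181000 Tg P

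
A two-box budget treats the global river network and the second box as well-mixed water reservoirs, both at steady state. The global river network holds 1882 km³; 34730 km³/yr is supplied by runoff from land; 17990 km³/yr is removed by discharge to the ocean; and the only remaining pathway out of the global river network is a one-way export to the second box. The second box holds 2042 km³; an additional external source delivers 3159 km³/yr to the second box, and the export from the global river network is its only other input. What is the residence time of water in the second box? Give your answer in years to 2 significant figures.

0.10 yr

Balance the global river network: ΣF_in = 34730 km³/yr.
Export to the second box = ΣF_in − (17990) = 16740 km³/yr.
Total input to the second box = 16740 + 3159 = 19899 km³/yr; at steady state this equals its total output.
τ = M / F = 2042 / 19899 = 0.1026 yr.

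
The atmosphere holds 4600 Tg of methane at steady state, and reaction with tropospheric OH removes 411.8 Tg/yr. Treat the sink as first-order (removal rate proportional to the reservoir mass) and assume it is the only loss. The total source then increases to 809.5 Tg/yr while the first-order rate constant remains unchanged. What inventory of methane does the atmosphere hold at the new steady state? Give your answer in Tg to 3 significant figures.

Rate constant k = F/M = 411.8 / 4600 = 0.08952 yr⁻¹.
At the new steady state, source = k·M_new ⇒ M_new = 809.5 / 0.08952 = 9042 Tg.
(Equivalently M_new = M × F_new/F_old = 4600 × 809.5/411.8.)

9040 Tg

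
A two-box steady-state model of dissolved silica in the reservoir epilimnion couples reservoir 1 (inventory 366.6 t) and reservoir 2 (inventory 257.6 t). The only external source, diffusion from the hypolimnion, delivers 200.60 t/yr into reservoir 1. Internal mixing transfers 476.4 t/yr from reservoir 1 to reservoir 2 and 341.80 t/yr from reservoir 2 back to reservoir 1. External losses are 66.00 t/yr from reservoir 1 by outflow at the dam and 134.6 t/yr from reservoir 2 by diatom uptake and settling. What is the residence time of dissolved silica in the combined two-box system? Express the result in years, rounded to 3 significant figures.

3.11 yr

Treat the two boxes together as one reservoir: the mixing fluxes between them are internal recycling, so τ = ΣM / Σ(external losses).
M_total = 366.6 + 257.6 = 624.20 t.
ΣF_external_out = 66.00 + 134.6 = 200.60 t/yr.
τ = M_total / ΣF_ext = 624.20 / 200.60 = 3.112 yr.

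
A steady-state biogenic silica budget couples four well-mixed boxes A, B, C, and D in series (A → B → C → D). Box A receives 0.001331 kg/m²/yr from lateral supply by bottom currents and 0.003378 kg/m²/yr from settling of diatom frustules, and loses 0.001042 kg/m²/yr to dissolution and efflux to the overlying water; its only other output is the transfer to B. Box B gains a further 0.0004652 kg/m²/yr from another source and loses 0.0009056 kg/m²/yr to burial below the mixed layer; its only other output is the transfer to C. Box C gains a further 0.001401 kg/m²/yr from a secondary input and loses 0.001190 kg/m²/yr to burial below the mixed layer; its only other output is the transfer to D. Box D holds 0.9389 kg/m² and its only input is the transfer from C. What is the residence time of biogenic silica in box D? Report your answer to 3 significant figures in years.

273 yr

Box A: F(A→B) = (0.001331 + 0.003378) − 0.001042 = 0.0036670 kg/m²/yr.
Box B: F(B→C) = (0.0036670 + 0.0004652) − 0.0009056 = 0.0032266 kg/m²/yr.
Box C: F(C→D) = (0.0032266 + 0.001401) − 0.001190 = 0.0034376 kg/m²/yr.
Box D throughput = its input = 0.0034376 kg/m²/yr; τ = 0.9389 / 0.0034376 = 273.1 yr.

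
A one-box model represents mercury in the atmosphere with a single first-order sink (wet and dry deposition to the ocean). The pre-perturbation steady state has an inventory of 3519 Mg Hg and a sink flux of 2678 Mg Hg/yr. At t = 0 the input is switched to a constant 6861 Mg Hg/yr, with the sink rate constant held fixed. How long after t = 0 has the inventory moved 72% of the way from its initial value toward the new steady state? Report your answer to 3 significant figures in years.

1.67 yr

τ = M₀/F₀ = 3519/2678 = 1.314 yr.
The remaining gap fraction is e^(−t/τ); 72% covered ⇒ e^(−t/τ) = 0.280.
t = −τ ln(0.280) = 1.314 × 1.273 = 1.673 yr.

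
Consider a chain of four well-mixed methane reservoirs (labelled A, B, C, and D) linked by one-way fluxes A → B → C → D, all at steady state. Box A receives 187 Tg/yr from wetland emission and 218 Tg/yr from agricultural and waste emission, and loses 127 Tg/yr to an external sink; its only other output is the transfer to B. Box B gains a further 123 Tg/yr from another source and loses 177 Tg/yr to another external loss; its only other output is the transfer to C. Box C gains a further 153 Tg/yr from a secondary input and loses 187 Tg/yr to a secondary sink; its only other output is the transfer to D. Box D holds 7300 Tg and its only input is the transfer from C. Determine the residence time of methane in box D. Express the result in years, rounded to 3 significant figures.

38.4 yr

Box A: F(A→B) = (187 + 218) − 127 = 278.00 Tg/yr.
Box B: F(B→C) = (278.00 + 123) − 177 = 224.00 Tg/yr.
Box C: F(C→D) = (224.00 + 153) − 187 = 190.00 Tg/yr.
Box D throughput = its input = 190.00 Tg/yr; τ = 7300 / 190.00 = 38.42 yr.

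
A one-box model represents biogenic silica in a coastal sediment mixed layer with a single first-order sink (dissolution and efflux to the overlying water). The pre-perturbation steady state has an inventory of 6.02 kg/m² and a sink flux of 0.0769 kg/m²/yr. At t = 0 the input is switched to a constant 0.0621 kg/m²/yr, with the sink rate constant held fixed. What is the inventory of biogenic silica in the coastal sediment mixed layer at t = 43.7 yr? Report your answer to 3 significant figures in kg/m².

5.52 kg/m²

Residence time τ = M₀/F₀ = 78.28 yr. The eventual steady state is M_∞ = M₀·(F₁/F₀) = 6.02 × 0.0621/0.0769 = 4.8614 kg/m².
The anomaly ΔM(t) = M(t) − M_∞ decays as ΔM₀·e^(−t/τ) with ΔM₀ = 6.02 − 4.8614 = 1.159 kg/m².
At t = 43.7 yr, e^(−t/τ) = e^(−0.5582) = 0.5722, so ΔM = 0.6630 kg/m² and M = 4.8614 + 0.6630 = 5.5244 kg/m².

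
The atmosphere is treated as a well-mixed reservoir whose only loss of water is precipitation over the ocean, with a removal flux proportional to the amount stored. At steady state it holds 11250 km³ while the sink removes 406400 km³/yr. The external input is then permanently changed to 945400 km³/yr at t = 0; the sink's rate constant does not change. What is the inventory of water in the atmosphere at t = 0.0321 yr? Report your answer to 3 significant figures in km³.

The sink rate constant is k = F₀/M₀ = 406400/11250 = 36.12 yr⁻¹.
Solving dM/dt = F₁ − kM with M(0) = M₀ gives M(t) = F₁/k + (M₀ − F₁/k)·e^(−kt).
F₁/k = 945400/36.12 = 26171 km³; kt = 36.12 × 0.0321 = 1.160, e^(−kt) = 0.3136.
M(0.0321) = 26171 + (11250 − 26171) × 0.3136 = 26171 − 4679 = 21491 km³.

21500 km³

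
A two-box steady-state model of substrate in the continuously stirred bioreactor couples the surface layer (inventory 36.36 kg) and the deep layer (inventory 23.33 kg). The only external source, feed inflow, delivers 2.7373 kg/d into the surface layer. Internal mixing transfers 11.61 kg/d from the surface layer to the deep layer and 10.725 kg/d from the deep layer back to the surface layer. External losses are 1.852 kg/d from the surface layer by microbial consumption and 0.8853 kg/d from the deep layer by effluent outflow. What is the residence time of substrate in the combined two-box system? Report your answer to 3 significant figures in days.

21.8 d

Treat the two boxes together as one reservoir: the mixing fluxes between them are internal recycling, so τ = ΣM / Σ(external losses).
M_total = 36.36 + 23.33 = 59.690 kg.
ΣF_external_out = 1.852 + 0.8853 = 2.7373 kg/d.
τ = M_total / ΣF_ext = 59.690 / 2.7373 = 21.81 d.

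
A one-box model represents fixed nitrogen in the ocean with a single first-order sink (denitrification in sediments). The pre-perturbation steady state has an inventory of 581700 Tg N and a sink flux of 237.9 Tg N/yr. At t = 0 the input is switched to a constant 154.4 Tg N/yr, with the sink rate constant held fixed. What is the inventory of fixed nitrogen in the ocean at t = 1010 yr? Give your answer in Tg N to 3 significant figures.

513000 Tg N

τ = M₀/F₀ = 581700/237.9 = 2445 yr; rate constant k = 1/τ.
New steady state M_∞ = F₁/k = F₁·τ = 154.4 × 2445 = 377530 Tg N.
M(t) = M_∞ + (M₀ − M_∞)·e^(−t/τ); t/τ = 1010/2445 = 0.4131, so e^(−t/τ) = 0.6616.
M(t) = 377530 + 204200 × 0.6616 = 512610 Tg N.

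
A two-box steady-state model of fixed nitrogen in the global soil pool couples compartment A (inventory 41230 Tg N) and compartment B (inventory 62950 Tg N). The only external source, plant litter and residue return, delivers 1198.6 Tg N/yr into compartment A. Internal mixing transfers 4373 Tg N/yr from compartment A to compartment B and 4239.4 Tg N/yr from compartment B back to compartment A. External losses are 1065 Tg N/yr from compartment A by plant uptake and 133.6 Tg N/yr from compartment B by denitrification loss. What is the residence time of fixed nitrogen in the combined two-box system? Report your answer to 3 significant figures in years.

86.9 yr

Treat the two boxes together as one reservoir: the mixing fluxes between them are internal recycling, so τ = ΣM / Σ(external losses).
M_total = 41230 + 62950 = 104180 Tg N.
ΣF_external_out = 1065 + 133.6 = 1198.6 Tg N/yr.
τ = M_total / ΣF_ext = 104180 / 1198.6 = 86.92 yr.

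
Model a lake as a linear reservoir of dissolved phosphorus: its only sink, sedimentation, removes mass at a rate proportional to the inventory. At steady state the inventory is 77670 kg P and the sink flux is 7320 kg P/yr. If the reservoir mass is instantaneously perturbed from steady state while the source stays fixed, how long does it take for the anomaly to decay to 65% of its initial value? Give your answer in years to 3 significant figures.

For a linear reservoir the anomaly decays as exp(−t/τ) with τ = M/F = 77670/7320 = 10.61 yr.
exp(−t/τ) = 0.65 ⇒ t = −τ ln(0.65) = 10.61 × 0.4308 = 4.571 yr.

4.57 yr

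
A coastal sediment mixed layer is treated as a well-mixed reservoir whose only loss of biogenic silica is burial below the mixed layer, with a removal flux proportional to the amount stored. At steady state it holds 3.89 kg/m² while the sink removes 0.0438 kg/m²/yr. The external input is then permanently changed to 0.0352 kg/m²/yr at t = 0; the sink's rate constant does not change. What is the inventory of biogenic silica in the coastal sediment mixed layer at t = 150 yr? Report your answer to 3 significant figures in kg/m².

The sink rate constant is k = F₀/M₀ = 0.0438/3.89 = 0.01126 yr⁻¹.
Solving dM/dt = F₁ − kM with M(0) = M₀ gives M(t) = F₁/k + (M₀ − F₁/k)·e^(−kt).
F₁/k = 0.0352/0.01126 = 3.1262 kg/m²; kt = 0.01126 × 150 = 1.689, e^(−kt) = 0.1847.
M(150) = 3.1262 + (3.89 − 3.1262) × 0.1847 = 3.1262 + 0.1411 = 3.2673 kg/m².

3.27 kg/m²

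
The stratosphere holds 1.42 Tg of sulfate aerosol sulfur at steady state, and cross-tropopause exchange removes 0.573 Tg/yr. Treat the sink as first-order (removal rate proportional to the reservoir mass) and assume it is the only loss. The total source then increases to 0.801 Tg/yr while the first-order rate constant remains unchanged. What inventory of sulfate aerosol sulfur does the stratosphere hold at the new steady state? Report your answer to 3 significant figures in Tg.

1.99 Tg

Rate constant k = F/M = 0.573 / 1.42 = 0.4035 yr⁻¹.
At the new steady state, source = k·M_new ⇒ M_new = 0.801 / 0.4035 = 1.985 Tg.
(Equivalently M_new = M × F_new/F_old = 1.42 × 0.801/0.573.)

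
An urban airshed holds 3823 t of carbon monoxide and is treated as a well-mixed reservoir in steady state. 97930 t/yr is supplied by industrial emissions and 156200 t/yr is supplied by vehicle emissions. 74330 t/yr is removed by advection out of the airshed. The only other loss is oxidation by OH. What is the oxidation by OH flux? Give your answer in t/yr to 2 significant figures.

180000 t/yr

At steady state ΣF_in = ΣF_out.
ΣF_in = 97930 + 156200 = 254130 t/yr.
Oxidation by OH flux = ΣF_in − (74330) = 254130 − 74330 = 179800 t/yr.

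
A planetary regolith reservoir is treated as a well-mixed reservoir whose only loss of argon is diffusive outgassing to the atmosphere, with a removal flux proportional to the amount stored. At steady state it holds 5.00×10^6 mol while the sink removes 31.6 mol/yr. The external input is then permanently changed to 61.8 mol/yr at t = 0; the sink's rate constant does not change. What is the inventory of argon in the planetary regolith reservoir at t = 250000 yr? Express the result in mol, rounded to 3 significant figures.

τ = M₀/F₀ = 5.00×10^6/31.6 = 158200 yr; rate constant k = 1/τ.
New steady state M_∞ = F₁/k = F₁·τ = 61.8 × 158200 = 9.7785×10^6 mol.
M(t) = M_∞ + (M₀ − M_∞)·e^(−t/τ); t/τ = 250000/158200 = 1.580, so e^(−t/τ) = 0.2060.
M(t) = 9.7785×10^6 − 4.778×10^6 × 0.2060 = 8.7942×10^6 mol.

8.79×10^6 mol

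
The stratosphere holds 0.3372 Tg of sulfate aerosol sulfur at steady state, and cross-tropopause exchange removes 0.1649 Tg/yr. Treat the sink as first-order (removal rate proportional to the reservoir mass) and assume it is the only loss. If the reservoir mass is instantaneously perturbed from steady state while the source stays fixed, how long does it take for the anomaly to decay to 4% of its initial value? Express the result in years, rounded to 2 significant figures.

For a linear reservoir the anomaly decays as exp(−t/τ) with τ = M/F = 0.3372/0.1649 = 2.045 yr.
exp(−t/τ) = 0.04 ⇒ t = −τ ln(0.04) = 2.045 × 3.219 = 6.582 yr.

6.6 yr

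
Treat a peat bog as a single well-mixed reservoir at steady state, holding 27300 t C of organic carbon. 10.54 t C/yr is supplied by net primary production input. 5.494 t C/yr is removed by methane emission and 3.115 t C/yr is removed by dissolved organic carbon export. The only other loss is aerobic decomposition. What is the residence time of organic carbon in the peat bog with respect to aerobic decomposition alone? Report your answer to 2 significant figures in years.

At steady state ΣF_in = ΣF_out.
ΣF_in = 10.540 t C/yr.
Aerobic decomposition flux = ΣF_in − (5.494 + 3.115) = 10.540 − 8.609 = 1.931 t C/yr.
τ = M / F = 27300 / 1.931 = 14140 yr.

14000 yr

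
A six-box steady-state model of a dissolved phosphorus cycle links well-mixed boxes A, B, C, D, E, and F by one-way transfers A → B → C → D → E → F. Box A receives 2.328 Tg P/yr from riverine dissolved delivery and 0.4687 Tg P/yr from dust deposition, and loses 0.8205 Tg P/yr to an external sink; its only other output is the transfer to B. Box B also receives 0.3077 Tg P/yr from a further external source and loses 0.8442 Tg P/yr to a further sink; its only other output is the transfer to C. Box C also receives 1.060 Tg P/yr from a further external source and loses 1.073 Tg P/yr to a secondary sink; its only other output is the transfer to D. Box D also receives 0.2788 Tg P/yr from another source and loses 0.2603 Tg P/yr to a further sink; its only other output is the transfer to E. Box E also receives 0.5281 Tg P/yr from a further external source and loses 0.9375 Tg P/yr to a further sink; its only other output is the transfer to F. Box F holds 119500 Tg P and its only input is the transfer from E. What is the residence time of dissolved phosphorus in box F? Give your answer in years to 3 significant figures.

115000 yr

Box A: F(A→B) = (2.328 + 0.4687) − 0.8205 = 1.9762 Tg P/yr.
Box B: F(B→C) = (1.9762 + 0.3077) − 0.8442 = 1.4397 Tg P/yr.
Box C: F(C→D) = (1.4397 + 1.060) − 1.073 = 1.4267 Tg P/yr.
Box D: F(D→E) = (1.4267 + 0.2788) − 0.2603 = 1.4452 Tg P/yr.
Box E: F(E→F) = (1.4452 + 0.5281) − 0.9375 = 1.0358 Tg P/yr.
Box F throughput = its input = 1.0358 Tg P/yr; τ = 119500 / 1.0358 = 115400 yr.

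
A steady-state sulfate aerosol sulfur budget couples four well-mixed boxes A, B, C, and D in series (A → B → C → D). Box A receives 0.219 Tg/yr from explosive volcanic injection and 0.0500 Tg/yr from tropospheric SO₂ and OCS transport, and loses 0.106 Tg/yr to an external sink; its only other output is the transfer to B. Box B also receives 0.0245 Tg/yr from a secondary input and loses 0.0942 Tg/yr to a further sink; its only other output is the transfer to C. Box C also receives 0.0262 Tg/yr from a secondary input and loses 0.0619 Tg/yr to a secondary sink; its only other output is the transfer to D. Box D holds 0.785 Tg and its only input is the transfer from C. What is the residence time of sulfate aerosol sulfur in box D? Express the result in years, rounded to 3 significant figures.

13.6 yr

Box A: F(A→B) = (0.219 + 0.0500) − 0.106 = 0.16300 Tg/yr.
Box B: F(B→C) = (0.16300 + 0.0245) − 0.0942 = 0.093300 Tg/yr.
Box C: F(C→D) = (0.093300 + 0.0262) − 0.0619 = 0.057600 Tg/yr.
Box D throughput = its input = 0.057600 Tg/yr; τ = 0.785 / 0.057600 = 13.63 yr.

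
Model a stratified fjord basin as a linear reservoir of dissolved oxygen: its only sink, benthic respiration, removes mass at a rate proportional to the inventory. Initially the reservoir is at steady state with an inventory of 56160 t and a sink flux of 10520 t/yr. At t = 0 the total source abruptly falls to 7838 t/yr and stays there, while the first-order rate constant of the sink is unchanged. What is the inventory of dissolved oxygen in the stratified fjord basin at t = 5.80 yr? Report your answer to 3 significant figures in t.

The sink rate constant is k = F₀/M₀ = 10520/56160 = 0.1873 yr⁻¹.
Solving dM/dt = F₁ − kM with M(0) = M₀ gives M(t) = F₁/k + (M₀ − F₁/k)·e^(−kt).
F₁/k = 7838/0.1873 = 41842 t; kt = 0.1873 × 5.80 = 1.086, e^(−kt) = 0.3374.
M(5.80) = 41842 + (56160 − 41842) × 0.3374 = 41842 + 4831 = 46673 t.

46700 t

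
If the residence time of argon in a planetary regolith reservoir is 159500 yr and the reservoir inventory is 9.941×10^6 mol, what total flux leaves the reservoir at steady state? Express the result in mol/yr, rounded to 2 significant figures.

F = M / τ = 9.941×10^6 / 159500 = 62.33 mol/yr.

62 mol/yr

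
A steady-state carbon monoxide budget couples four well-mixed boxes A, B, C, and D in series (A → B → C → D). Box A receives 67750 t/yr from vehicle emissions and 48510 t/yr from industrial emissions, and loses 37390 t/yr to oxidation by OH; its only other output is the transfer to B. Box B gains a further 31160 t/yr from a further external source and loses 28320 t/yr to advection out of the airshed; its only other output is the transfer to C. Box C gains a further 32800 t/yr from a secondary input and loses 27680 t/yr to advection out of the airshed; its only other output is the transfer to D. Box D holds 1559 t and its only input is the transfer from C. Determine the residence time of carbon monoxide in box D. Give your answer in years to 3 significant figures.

Box A: F(A→B) = (67750 + 48510) − 37390 = 78870 t/yr.
Box B: F(B→C) = (78870 + 31160) − 28320 = 81710 t/yr.
Box C: F(C→D) = (81710 + 32800) − 27680 = 86830 t/yr.
Box D throughput = its input = 86830 t/yr; τ = 1559 / 86830 = 0.01795 yr.

0.0180 yr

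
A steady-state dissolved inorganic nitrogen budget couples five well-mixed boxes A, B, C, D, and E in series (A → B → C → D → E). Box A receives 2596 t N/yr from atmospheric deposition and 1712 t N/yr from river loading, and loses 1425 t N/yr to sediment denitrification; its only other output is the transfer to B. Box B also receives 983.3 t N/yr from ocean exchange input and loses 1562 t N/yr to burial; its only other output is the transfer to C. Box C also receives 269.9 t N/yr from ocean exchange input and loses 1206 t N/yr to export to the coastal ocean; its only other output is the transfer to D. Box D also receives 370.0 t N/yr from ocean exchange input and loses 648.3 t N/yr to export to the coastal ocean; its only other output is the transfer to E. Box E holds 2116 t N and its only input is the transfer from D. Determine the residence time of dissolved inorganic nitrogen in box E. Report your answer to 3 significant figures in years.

Box A: F(A→B) = (2596 + 1712) − 1425 = 2883.0 t N/yr.
Box B: F(B→C) = (2883.0 + 983.3) − 1562 = 2304.3 t N/yr.
Box C: F(C→D) = (2304.3 + 269.9) − 1206 = 1368.2 t N/yr.
Box D: F(D→E) = (1368.2 + 370.0) − 648.3 = 1089.9 t N/yr.
Box E throughput = its input = 1089.9 t N/yr; τ = 2116 / 1089.9 = 1.941 yr.

1.94 yr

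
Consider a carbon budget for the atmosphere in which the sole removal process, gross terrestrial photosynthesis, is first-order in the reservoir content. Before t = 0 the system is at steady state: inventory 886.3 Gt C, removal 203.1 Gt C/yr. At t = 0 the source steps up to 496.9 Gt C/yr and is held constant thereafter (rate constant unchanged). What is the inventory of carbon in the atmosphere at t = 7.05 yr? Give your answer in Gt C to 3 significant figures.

1910 Gt C

τ = M₀/F₀ = 886.3/203.1 = 4.364 yr; rate constant k = 1/τ.
New steady state M_∞ = F₁/k = F₁·τ = 496.9 × 4.364 = 2168.4 Gt C.
M(t) = M_∞ + (M₀ − M_∞)·e^(−t/τ); t/τ = 7.05/4.364 = 1.616, so e^(−t/τ) = 0.1988.
M(t) = 2168.4 − 1282 × 0.1988 = 1913.5 Gt C.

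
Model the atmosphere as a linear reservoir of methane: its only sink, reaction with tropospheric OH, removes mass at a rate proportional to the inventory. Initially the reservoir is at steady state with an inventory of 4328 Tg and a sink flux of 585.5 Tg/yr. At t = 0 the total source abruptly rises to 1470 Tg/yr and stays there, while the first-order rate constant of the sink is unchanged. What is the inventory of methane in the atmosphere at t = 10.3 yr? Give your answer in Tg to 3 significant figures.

τ = M₀/F₀ = 4328/585.5 = 7.392 yr; rate constant k = 1/τ.
New steady state M_∞ = F₁/k = F₁·τ = 1470 × 7.392 = 10866 Tg.
M(t) = M_∞ + (M₀ − M_∞)·e^(−t/τ); t/τ = 10.3/7.392 = 1.393, so e^(−t/τ) = 0.2482.
M(t) = 10866 − 6538 × 0.2482 = 9243.2 Tg.

9240 Tg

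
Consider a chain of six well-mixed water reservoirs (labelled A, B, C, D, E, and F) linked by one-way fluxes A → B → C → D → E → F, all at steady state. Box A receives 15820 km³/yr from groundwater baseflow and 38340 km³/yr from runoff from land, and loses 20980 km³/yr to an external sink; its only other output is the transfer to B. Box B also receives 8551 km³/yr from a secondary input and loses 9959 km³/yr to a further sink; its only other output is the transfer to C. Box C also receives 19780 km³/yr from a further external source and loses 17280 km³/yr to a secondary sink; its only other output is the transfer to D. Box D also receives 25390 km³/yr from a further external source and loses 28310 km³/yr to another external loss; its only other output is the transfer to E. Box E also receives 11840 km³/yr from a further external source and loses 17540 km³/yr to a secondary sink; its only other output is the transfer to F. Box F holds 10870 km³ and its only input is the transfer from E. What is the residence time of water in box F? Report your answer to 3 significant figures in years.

Box A: F(A→B) = (15820 + 38340) − 20980 = 33180 km³/yr.
Box B: F(B→C) = (33180 + 8551) − 9959 = 31772 km³/yr.
Box C: F(C→D) = (31772 + 19780) − 17280 = 34272 km³/yr.
Box D: F(D→E) = (34272 + 25390) − 28310 = 31352 km³/yr.
Box E: F(E→F) = (31352 + 11840) − 17540 = 25652 km³/yr.
Box F throughput = its input = 25652 km³/yr; τ = 10870 / 25652 = 0.4237 yr.

0.424 yr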